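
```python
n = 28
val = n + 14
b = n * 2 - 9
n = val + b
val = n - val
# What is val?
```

Trace:
`n = 28` → n = 28
`val = n + 14` → val = 42
`b = n * 2 - 9` → b = 47
`n = val + b` → n = 89
`val = n - val` → val = 47
So val = 47

Answer: 47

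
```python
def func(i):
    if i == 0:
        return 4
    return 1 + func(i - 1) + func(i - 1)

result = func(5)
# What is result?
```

func(i) = 1 + 2·func(i-1), func(0)=4. Closed form: (4+1)·2^5 - 1 = 159.

Answer: 159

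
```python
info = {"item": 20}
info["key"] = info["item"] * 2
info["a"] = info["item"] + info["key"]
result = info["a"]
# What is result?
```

Trace:
`info = {"item": 20}` → info = {'item': 20}
`info["key"] = info["item"] * 2` → info = {'item': 20, 'key': 40}
`info["a"] = info["item"] + info["key"]` → info = {'item': 20, 'key': 40, 'a': 60}
`result = info["a"]` → result = 60
So result = 60

Answer: 60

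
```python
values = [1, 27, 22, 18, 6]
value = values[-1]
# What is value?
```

Trace:
`values = [1, 27, 22, 18, 6]` → values = [1, 27, 22, 18, 6]
`value = values[-1]` → value = 6
So value = 6

Answer: 6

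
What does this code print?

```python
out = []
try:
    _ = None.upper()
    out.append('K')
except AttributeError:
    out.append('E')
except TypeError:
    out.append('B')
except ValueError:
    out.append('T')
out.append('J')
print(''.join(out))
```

Execution trace: 'E' (except AttributeError) → 'J' (after the try/except). Output: EJ

Answer: EJ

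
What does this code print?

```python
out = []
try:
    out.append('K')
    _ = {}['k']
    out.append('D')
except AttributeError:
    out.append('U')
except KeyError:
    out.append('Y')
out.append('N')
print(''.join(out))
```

Execution trace: 'K' (try body) → 'Y' (except KeyError) → 'N' (after the try/except). Output: KYN

Answer: KYN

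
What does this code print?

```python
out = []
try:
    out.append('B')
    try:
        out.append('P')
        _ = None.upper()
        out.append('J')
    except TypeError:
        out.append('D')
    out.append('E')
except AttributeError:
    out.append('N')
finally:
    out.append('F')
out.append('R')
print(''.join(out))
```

Execution trace: 'B' (try body) → 'P' (inner try body) → 'N' (except AttributeError) → 'F' (finally) → 'R' (after the try/except). Output: BPNFR

Answer: BPNFR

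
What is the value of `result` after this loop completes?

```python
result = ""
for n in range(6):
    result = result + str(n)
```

Concatenate digits 0 to 5
`result` takes the values: "" → "0" → "01" → "012" → "0123" → "01234" → "012345"

Answer: "012345"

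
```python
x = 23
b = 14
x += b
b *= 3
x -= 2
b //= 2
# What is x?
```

Trace:
`x = 23` → x = 23
`b = 14` → b = 14
`x += b` → x = 37
`b *= 3` → b = 42
`x -= 2` → x = 35
`b //= 2` → b = 21
So x = 35

Answer: 35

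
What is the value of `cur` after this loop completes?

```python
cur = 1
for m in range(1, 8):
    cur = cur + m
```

Start at 1, add 1 through 7
`cur` takes the values: 1 → 2 → 4 → 7 → 11 → 16 → 22 → 29

Answer: 29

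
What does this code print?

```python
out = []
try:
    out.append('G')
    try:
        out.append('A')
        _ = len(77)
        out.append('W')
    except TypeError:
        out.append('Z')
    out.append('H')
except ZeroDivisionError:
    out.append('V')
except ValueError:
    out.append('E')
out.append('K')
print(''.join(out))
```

Execution trace: 'G' (try body) → 'A' (inner try body) → 'Z' (inner except TypeError) → 'H' (try body, no exception) → 'K' (after the try/except). Output: GAZHK

Answer: GAZHK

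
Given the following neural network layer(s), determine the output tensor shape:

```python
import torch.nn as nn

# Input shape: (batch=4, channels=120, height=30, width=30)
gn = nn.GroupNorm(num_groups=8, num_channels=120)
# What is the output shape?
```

Input: (4, 120, 30, 30) -> Output: (4, 120, 30, 30)

Answer: (4, 120, 30, 30)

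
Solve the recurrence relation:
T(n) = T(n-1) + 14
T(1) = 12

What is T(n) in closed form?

Unrolling: T(n) = T(1) + 14·(n-1) = 12 + 14(n-1) = 14n - 2.

Answer: T(n) = 14n - 2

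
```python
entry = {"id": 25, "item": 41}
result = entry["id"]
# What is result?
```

Trace:
`entry = {"id": 25, "item": 41}` → entry = {'id': 25, 'item': 41}
`result = entry["id"]` → result = 25
So result = 25

Answer: 25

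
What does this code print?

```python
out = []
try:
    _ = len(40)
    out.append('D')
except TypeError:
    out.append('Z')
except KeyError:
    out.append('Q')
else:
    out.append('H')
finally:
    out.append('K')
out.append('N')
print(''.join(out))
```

Execution trace: 'Z' (except TypeError) → 'K' (finally) → 'N' (after the try/except). Output: ZKN

Answer: ZKN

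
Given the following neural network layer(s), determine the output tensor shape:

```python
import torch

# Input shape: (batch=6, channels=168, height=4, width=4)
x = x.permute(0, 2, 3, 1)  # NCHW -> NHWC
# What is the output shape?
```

Input: (6, 168, 4, 4) -> Output: (6, 4, 4, 168)

Answer: (6, 4, 4, 168)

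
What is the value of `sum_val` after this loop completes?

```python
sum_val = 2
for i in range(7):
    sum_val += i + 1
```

Start at 2, add 1 to 7 = 30
`sum_val` takes the values: 2 → 3 → 5 → 8 → 12 → 17 → 23 → 30

Answer: 30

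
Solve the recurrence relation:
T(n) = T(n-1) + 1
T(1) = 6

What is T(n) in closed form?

Unrolling: T(n) = T(1) + 1·(n-1) = 6 + 1(n-1) = n + 5.

Answer: T(n) = n + 5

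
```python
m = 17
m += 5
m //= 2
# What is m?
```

Trace:
`m = 17` → m = 17
`m += 5` → m = 22
`m //= 2` → m = 11
So m = 11

Answer: 11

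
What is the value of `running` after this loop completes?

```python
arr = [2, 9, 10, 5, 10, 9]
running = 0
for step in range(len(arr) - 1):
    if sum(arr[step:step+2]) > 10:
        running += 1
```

Count windows with sum > 10
`running` takes the values: 0 → 1 → 2 → 3 → 4 → 5

Answer: 5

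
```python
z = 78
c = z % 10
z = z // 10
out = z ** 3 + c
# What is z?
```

Trace:
`z = 78` → z = 78
`c = z % 10` → c = 8
`z = z // 10` → z = 7
`out = z ** 3 + c` → out = 351
So z = 7

Answer: 7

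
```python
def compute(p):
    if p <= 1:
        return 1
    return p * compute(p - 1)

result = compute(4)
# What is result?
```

compute(4) = 4 * 3 * 2 * 1 = 24

Answer: 24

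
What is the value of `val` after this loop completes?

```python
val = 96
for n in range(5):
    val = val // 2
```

Halve 5 times: 96 // 2^5 = 3
`val` takes the values: 96 → 48 → 24 → 12 → 6 → 3

Answer: 3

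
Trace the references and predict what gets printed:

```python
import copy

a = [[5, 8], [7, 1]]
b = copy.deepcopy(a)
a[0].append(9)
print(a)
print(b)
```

Key concept: deep copy is fully independent.
Step by step:
`a = [[5, 8], [7, 1]]` → a = [[5, 8], [7, 1]]
`b = copy.deepcopy(a)` → b = [[5, 8], [7, 1]]
`a[0].append(9)` → a = [[5, 8, 9], [7, 1]]
`print(a)` → prints [[5, 8, 9], [7, 1]]
`print(b)` → prints [[5, 8], [7, 1]]

Answer:
[[5, 8, 9], [7, 1]]
[[5, 8], [7, 1]]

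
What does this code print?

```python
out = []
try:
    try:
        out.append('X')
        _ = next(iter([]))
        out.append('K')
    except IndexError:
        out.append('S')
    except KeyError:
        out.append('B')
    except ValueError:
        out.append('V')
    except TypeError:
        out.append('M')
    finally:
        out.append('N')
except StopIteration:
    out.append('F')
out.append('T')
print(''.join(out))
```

Execution trace: 'X' (try body) → 'N' (finally) → 'F' (outer except StopIteration) → 'T' (after the try/except). Output: XNFT

Answer: XNFT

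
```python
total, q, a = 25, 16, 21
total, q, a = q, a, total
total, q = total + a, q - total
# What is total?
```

Trace:
`total, q, a = 25, 16, 21` → total = 25; q = 16; a = 21
`total, q, a = q, a, total` → total = 16; q = 21; a = 25
`total, q = total + a, q - total` → total = 41; q = 5
So total = 41

Answer: 41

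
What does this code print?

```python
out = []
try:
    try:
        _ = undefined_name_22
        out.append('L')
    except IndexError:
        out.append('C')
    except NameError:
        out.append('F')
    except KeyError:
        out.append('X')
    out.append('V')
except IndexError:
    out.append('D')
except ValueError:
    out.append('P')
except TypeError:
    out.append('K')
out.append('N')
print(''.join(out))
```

Execution trace: 'F' (inner except NameError) → 'V' (try body, no exception) → 'N' (after the try/except). Output: FVN

Answer: FVN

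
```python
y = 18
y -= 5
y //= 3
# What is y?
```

Trace:
`y = 18` → y = 18
`y -= 5` → y = 13
`y //= 3` → y = 4
So y = 4

Answer: 4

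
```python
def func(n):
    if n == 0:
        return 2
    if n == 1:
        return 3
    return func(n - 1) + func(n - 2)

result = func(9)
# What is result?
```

Build up from base cases: func(0)=2, func(1)=3, func(2)=5, func(3)=8, func(4)=13, func(5)=21, func(6)=34, ..., func(9)=144

Answer: 144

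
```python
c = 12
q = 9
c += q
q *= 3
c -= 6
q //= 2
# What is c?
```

Trace:
`c = 12` → c = 12
`q = 9` → q = 9
`c += q` → c = 21
`q *= 3` → q = 27
`c -= 6` → c = 15
`q //= 2` → q = 13
So c = 15

Answer: 15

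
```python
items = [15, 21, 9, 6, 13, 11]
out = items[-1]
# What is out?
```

Trace:
`items = [15, 21, 9, 6, 13, 11]` → items = [15, 21, 9, 6, 13, 11]
`out = items[-1]` → out = 11
So out = 11

Answer: 11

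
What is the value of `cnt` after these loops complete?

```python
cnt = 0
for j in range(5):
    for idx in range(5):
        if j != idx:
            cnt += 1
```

5² - 5 (exclude diagonal)
`cnt` takes the values: 0 → 1 → 2 → 3 → 4 → 5 → 6 → 7 → 8 → 9 → 10 → 11 → 12 → 13 → 14 → 15 → 16 → 17 → 18 → 19 → 20

Answer: 20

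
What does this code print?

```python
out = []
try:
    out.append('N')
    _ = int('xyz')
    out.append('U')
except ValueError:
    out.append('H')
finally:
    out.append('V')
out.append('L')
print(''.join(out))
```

Execution trace: 'N' (try body) → 'H' (except ValueError) → 'V' (finally) → 'L' (after the try/except). Output: NHVL

Answer: NHVL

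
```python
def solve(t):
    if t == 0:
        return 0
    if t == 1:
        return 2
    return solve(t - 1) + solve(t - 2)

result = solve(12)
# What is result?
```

Build up from base cases: solve(0)=0, solve(1)=2, solve(2)=2, solve(3)=4, solve(4)=6, solve(5)=10, solve(6)=16, ..., solve(12)=288

Answer: 288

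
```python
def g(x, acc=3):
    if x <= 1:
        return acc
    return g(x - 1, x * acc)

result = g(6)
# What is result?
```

Accumulator trace (n, acc): (6, 3) -> (5, 18) -> (4, 90) -> (3, 360) -> (2, 1080) -> (1, 2160) -> return 2160

Answer: 2160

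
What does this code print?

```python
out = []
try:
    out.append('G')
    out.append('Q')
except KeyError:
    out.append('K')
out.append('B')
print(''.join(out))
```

Execution trace: 'G' (try body) → 'Q' (try body, no exception) → 'B' (after the try/except). Output: GQB

Answer: GQB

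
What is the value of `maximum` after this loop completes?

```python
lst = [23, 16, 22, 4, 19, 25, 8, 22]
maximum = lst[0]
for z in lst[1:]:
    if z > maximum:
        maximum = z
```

Maximum of [23, 16, 22, 4, 19, 25, 8, 22]
`maximum` takes the values: 23 → 25

Answer: 25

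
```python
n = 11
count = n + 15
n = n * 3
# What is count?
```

Trace:
`n = 11` → n = 11
`count = n + 15` → count = 26
`n = n * 3` → n = 33
So count = 26

Answer: 26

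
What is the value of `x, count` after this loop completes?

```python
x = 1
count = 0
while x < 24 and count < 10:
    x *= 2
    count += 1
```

Double until >= 24 or 10 iterations
`x, count` takes the values: (1, 0) → (2, 0) → (2, 1) → (4, 1) → (4, 2) → (8, 2) → (8, 3) → (16, 3) → (16, 4) → (32, 4) → (32, 5)

Answer: 32, 5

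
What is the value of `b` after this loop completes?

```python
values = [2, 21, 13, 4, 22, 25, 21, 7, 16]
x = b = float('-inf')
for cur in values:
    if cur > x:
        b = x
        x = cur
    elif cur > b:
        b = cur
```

Second largest (with repeats) in [2, 21, 13, 4, 22, 25, 21, 7, 16]
`b` takes the values: -inf → 2 → 13 → 21 → 22

Answer: 22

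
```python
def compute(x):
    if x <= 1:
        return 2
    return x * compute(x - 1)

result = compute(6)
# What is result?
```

compute(6) = 6 * 5 * 4 * 3 * 2 * 2 = 1440

Answer: 1440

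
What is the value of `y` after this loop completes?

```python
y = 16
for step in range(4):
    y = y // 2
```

Halve 4 times: 16 // 2^4 = 1
`y` takes the values: 16 → 8 → 4 → 2 → 1

Answer: 1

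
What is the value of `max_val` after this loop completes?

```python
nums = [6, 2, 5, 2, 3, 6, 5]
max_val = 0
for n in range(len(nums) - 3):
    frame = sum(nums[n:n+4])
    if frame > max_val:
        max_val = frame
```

Max sum of 4-element window in [6, 2, 5, 2, 3, 6, 5]
`max_val` takes the values: 0 → 15 → 16

Answer: 16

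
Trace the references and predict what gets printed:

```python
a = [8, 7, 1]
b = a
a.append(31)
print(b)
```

Key concept: basic list aliasing.
Step by step:
`a = [8, 7, 1]` → a = [8, 7, 1]
`b = a` → b = [8, 7, 1] (same object as a)
`a.append(31)` → a = [8, 7, 1, 31] (same object as b); b = [8, 7, 1, 31] (same object as a)
`print(b)` → prints [8, 7, 1, 31]

Answer: [8, 7, 1, 31]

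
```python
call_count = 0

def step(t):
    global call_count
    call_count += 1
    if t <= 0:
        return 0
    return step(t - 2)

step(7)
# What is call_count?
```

Linear recursion stepping by 2: 5 calls from t=7 down to ≤0.

Answer: 5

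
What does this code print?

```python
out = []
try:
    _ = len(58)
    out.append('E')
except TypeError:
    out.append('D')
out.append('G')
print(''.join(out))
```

Execution trace: 'D' (except TypeError) → 'G' (after the try/except). Output: DG

Answer: DG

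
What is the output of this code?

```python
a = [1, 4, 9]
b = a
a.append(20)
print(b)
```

Key concept: basic list aliasing.
Step by step:
`a = [1, 4, 9]` → a = [1, 4, 9]
`b = a` → b = [1, 4, 9] (same object as a)
`a.append(20)` → a = [1, 4, 9, 20] (same object as b); b = [1, 4, 9, 20] (same object as a)
`print(b)` → prints [1, 4, 9, 20]

Answer: [1, 4, 9, 20]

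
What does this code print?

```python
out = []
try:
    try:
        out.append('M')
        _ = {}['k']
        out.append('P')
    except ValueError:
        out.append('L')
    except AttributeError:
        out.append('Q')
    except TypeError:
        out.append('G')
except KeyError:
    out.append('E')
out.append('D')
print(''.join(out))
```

Execution trace: 'M' (try body) → 'E' (outer except KeyError) → 'D' (after the try/except). Output: MED

Answer: MED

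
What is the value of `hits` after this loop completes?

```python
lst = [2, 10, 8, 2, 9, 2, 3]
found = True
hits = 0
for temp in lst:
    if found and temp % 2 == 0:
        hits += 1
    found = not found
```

Count even values at even positions
`hits` takes the values: 0 → 1 → 2

Answer: 2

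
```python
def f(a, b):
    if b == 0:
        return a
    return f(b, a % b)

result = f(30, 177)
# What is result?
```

f(30, 177) -> f(177, 30) -> f(30, 27) -> f(27, 3) -> f(3, 0) -> 3

Answer: 3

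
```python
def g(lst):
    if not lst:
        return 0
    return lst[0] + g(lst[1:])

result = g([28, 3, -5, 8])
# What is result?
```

28 + 3 + (-5) + 8 + 0 = 34

Answer: 34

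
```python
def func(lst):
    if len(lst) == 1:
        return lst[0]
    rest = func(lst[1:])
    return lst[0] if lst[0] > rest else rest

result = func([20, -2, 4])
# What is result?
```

Recursive max over [20, -2, 4] = 20

Answer: 20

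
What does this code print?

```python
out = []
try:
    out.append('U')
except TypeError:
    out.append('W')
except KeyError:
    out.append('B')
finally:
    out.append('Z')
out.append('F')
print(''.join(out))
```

Execution trace: 'U' (try body, no exception) → 'Z' (finally) → 'F' (after the try/except). Output: UZF

Answer: UZF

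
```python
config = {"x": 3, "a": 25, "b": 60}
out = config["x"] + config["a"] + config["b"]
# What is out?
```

Trace:
`config = {"x": 3, "a": 25, "b": 60}` → config = {'x': 3, 'a': 25, 'b': 60}
`out = config["x"] + config["a"] + config["b"]` → out = 88
So out = 88

Answer: 88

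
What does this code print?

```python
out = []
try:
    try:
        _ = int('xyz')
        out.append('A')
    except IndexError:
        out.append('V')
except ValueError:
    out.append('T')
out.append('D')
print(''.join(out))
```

Execution trace: 'T' (outer except ValueError) → 'D' (after the try/except). Output: TD

Answer: TD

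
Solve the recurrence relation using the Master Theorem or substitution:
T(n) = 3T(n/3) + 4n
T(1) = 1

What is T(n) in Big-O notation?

By Master Theorem: a=3, b=3, f(n)=4n. Since log_3(3) = 1 and f(n) = Θ(n^1), Case 2 applies. T(n) = O(n log n).

Answer: O(n log n)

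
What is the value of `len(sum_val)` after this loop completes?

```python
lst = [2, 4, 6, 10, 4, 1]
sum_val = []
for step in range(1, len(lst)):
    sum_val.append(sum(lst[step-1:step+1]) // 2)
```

Number of 2-element averages
`sum_val` takes the values: [] → [3] → [3, 5] → [3, 5, 8] → [3, 5, 8, 7] → [3, 5, 8, 7, 2]
So `len(sum_val)` = 5

Answer: 5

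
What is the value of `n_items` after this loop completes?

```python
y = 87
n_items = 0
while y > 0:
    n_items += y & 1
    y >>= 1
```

Count set bits in 87 (binary: 0b1010111)
`n_items` takes the values: 0 → 1 → 2 → 3 → 4 → 5

Answer: 5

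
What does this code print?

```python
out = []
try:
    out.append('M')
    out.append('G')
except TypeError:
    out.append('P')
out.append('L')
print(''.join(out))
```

Execution trace: 'M' (try body) → 'G' (try body, no exception) → 'L' (after the try/except). Output: MGL

Answer: MGL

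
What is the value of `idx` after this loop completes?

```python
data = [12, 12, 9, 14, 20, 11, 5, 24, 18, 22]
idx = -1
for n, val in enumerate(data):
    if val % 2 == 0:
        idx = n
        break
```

First even number index in [12, 12, 9, 14, 20, 11, 5, 24, 18, 22]
`idx` takes the values: -1 → 0

Answer: 0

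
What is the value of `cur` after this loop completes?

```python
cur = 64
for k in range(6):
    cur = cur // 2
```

Halve 6 times: 64 // 2^6 = 1
`cur` takes the values: 64 → 32 → 16 → 8 → 4 → 2 → 1

Answer: 1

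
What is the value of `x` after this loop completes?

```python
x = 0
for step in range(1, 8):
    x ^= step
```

XOR of 1 to 7
`x` takes the values: 0 → 1 → 3 → 0 → 4 → 1 → 7 → 0

Answer: 0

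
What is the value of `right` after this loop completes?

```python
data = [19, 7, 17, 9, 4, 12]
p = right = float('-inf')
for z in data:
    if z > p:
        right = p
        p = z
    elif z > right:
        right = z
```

Second largest (with repeats) in [19, 7, 17, 9, 4, 12]
`right` takes the values: -inf → 7 → 17

Answer: 17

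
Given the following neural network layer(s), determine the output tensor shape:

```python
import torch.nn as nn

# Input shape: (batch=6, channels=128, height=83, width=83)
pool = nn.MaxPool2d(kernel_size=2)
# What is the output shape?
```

Input: (6, 128, 83, 83) -> Output: (6, 128, 41, 41)

Answer: (6, 128, 41, 41)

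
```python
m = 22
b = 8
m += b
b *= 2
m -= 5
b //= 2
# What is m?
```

Trace:
`m = 22` → m = 22
`b = 8` → b = 8
`m += b` → m = 30
`b *= 2` → b = 16
`m -= 5` → m = 25
`b //= 2` → b = 8
So m = 25

Answer: 25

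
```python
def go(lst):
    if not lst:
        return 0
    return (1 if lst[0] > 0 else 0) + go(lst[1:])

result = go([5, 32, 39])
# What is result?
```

Count of positive elements in [5, 32, 39] = 3

Answer: 3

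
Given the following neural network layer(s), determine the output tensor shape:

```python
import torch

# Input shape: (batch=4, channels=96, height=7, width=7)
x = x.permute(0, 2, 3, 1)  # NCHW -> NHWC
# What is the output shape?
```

Input: (4, 96, 7, 7) -> Output: (4, 7, 7, 96)

Answer: (4, 7, 7, 96)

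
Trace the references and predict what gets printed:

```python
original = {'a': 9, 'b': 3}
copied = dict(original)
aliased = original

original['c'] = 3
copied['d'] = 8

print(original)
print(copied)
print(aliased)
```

Key concept: dict() creates copy, assignment creates alias.
Step by step:
`original = {'a': 9, 'b': 3}` → original = {'a': 9, 'b': 3}
`copied = dict(original)` → copied = {'a': 9, 'b': 3}
`aliased = original` → aliased = {'a': 9, 'b': 3} (same object as original)
`original['c'] = 3` → original = {'a': 9, 'b': 3, 'c': 3} (same object as aliased); aliased = {'a': 9, 'b': 3, 'c': 3} (same object as original)
`copied['d'] = 8` → copied = {'a': 9, 'b': 3, 'd': 8}
`print(original)` → prints {'a': 9, 'b': 3, 'c': 3}
`print(copied)` → prints {'a': 9, 'b': 3, 'd': 8}
`print(aliased)` → prints {'a': 9, 'b': 3, 'c': 3}

Answer:
{'a': 9, 'b': 3, 'c': 3}
{'a': 9, 'b': 3, 'd': 8}
{'a': 9, 'b': 3, 'c': 3}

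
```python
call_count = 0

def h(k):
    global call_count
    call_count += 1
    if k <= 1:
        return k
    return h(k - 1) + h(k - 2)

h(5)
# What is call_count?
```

Calls(k) = 1 + Calls(k-1) + Calls(k-2); Calls(0)=Calls(1)=1. For k=5 this gives 15.

Answer: 15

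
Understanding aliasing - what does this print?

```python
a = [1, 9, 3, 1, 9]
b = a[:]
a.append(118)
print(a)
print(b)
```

Key concept: slice [:] creates copy.
Step by step:
`a = [1, 9, 3, 1, 9]` → a = [1, 9, 3, 1, 9]
`b = a[:]` → b = [1, 9, 3, 1, 9]
`a.append(118)` → a = [1, 9, 3, 1, 9, 118]
`print(a)` → prints [1, 9, 3, 1, 9, 118]
`print(b)` → prints [1, 9, 3, 1, 9]

Answer:
[1, 9, 3, 1, 9, 118]
[1, 9, 3, 1, 9]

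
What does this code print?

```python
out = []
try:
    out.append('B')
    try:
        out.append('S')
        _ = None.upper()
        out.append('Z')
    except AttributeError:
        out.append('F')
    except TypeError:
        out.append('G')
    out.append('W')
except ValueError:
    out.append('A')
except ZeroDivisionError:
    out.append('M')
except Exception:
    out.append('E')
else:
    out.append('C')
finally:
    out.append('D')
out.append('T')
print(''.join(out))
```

Execution trace: 'B' (try body) → 'S' (inner try body) → 'F' (inner except AttributeError) → 'W' (try body, no exception) → 'C' (else) → 'D' (finally) → 'T' (after the try/except). Output: BSFWCDT

Answer: BSFWCDT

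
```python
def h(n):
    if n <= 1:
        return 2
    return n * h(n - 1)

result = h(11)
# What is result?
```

h(11) = 11 * 10 * 9 * 8 * 7 * 6 * 5 * 4 * 3 * 2 * 2 = 79833600

Answer: 79833600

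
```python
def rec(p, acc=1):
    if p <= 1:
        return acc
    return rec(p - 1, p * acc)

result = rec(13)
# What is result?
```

Accumulator trace (n, acc): (13, 1) -> (12, 13) -> (11, 156) -> (10, 1716) -> (9, 17160) -> (8, 154440) -> (7, 1235520) -> (6, 8648640) -> (5, 51891840) -> (4, 259459200) -> (3, 1037836800) -> (2, 3113510400) -> (1, 6227020800) -> return 6227020800

Answer: 6227020800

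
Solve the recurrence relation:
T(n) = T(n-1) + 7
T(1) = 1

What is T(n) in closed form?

Unrolling: T(n) = T(1) + 7·(n-1) = 1 + 7(n-1) = 7n - 6.

Answer: T(n) = 7n - 6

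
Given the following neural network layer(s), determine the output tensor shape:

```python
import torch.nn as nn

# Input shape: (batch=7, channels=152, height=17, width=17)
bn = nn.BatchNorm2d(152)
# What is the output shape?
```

Input: (7, 152, 17, 17) -> Output: (7, 152, 17, 17)

Answer: (7, 152, 17, 17)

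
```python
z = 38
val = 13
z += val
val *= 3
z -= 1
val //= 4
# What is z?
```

Trace:
`z = 38` → z = 38
`val = 13` → val = 13
`z += val` → z = 51
`val *= 3` → val = 39
`z -= 1` → z = 50
`val //= 4` → val = 9
So z = 50

Answer: 50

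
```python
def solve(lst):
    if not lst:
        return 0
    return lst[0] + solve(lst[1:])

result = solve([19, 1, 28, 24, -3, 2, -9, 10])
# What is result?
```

19 + 1 + 28 + 24 + (-3) + 2 + (-9) + 10 + 0 = 72

Answer: 72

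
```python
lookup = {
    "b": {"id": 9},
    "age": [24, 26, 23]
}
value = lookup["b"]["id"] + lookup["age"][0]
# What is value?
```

Trace:
`lookup = { ...` → lookup = {'b': {'id': 9}, 'age': [24, 26, 23]}
`value = lookup["b"]["id"] + lookup["age"][0]` → value = 33
So value = 33

Answer: 33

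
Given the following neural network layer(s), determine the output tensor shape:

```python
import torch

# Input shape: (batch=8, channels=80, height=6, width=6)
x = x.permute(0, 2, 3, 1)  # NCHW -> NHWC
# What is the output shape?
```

Input: (8, 80, 6, 6) -> Output: (8, 6, 6, 80)

Answer: (8, 6, 6, 80)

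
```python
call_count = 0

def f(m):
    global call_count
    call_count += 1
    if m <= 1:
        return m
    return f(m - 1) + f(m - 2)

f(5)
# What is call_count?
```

Calls(m) = 1 + Calls(m-1) + Calls(m-2); Calls(0)=Calls(1)=1. For m=5 this gives 15.

Answer: 15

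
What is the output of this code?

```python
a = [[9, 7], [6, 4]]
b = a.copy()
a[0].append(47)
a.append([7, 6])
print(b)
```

Key concept: shallow copy with nested lists.
Step by step:
`a = [[9, 7], [6, 4]]` → a = [[9, 7], [6, 4]]
`b = a.copy()` → b = [[9, 7], [6, 4]]
`a[0].append(47)` → a = [[9, 7, 47], [6, 4]]; b = [[9, 7, 47], [6, 4]]
`a.append([7, 6])` → a = [[9, 7, 47], [6, 4], [7, 6]]
`print(b)` → prints [[9, 7, 47], [6, 4]]

Answer: [[9, 7, 47], [6, 4]]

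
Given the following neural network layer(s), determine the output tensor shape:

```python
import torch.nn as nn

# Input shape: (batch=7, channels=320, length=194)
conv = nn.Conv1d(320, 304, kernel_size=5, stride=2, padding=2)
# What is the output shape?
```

Input: (7, 320, 194) -> Output: (7, 304, 97)

Answer: (7, 304, 97)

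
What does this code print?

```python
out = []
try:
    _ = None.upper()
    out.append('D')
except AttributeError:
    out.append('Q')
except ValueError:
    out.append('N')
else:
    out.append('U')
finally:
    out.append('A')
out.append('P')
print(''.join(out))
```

Execution trace: 'Q' (except AttributeError) → 'A' (finally) → 'P' (after the try/except). Output: QAP

Answer: QAP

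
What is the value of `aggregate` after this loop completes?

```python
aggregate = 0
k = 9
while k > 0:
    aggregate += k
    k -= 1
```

Sum 9 down to 1
`aggregate` takes the values: 0 → 9 → 17 → 24 → 30 → 35 → 39 → 42 → 44 → 45

Answer: 45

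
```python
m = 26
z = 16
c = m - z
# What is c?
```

Trace:
`m = 26` → m = 26
`z = 16` → z = 16
`c = m - z` → c = 10
So c = 10

Answer: 10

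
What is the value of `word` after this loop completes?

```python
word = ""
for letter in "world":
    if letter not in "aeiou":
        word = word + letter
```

Remove vowels from 'world'
`word` takes the values: "" → "w" → "wr" → "wrl" → "wrld"

Answer: "wrld"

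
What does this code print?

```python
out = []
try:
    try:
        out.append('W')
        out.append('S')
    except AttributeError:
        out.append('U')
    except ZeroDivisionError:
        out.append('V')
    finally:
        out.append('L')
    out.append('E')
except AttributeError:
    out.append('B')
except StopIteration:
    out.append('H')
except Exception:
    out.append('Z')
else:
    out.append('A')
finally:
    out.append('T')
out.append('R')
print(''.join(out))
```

Execution trace: 'W' (inner try body) → 'S' (inner try body, no exception) → 'L' (inner finally) → 'E' (try body, no exception) → 'A' (else) → 'T' (finally) → 'R' (after the try/except). Output: WSLEATR

Answer: WSLEATR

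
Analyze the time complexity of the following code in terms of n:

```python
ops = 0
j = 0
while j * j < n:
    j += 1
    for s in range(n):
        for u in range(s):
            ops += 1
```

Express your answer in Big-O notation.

Each loop level contributes: √n × n × n. Multiplying the contributions gives O(n^2√n).

Answer: O(n^2√n)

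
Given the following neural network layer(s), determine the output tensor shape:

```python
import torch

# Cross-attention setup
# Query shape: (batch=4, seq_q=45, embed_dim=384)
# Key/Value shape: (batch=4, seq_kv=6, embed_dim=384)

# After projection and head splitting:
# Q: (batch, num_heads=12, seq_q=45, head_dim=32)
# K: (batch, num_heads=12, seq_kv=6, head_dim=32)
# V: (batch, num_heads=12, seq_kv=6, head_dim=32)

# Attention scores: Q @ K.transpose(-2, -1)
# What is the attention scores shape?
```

Input: (4, 45, 384) -> Output: (4, 12, 45, 6)

Answer: (4, 12, 45, 6)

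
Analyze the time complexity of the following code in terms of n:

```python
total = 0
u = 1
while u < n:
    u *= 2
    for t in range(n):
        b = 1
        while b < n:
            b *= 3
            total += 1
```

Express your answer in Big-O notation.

Each loop level contributes: log n × n × log n. Multiplying the contributions gives O(n log² n).

Answer: O(n log² n)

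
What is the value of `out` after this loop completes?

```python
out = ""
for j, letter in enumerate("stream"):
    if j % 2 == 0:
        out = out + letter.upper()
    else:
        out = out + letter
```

Uppercase even positions in 'stream'
`out` takes the values: "" → "S" → "St" → "StR" → "StRe" → "StReA" → "StReAm"

Answer: "StReAm"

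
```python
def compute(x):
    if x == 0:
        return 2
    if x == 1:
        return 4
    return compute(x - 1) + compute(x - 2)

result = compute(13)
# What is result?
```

Build up from base cases: compute(0)=2, compute(1)=4, compute(2)=6, compute(3)=10, compute(4)=16, compute(5)=26, compute(6)=42, ..., compute(13)=1220

Answer: 1220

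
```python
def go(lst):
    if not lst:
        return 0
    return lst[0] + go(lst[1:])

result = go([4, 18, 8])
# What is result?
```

4 + 18 + 8 + 0 = 30

Answer: 30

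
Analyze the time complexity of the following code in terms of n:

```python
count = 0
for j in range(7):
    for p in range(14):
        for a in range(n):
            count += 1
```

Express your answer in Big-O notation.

Each loop level contributes: 1 × 1 × n. Multiplying the contributions gives O(n).

Answer: O(n)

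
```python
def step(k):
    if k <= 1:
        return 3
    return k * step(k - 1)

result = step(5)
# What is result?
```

step(5) = 5 * 4 * 3 * 2 * 3 = 360

Answer: 360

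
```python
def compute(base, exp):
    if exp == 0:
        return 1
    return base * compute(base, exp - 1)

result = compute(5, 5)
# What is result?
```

compute(5, 5) = 5 * 5 * 5 * 5 * 5 = 3125

Answer: 3125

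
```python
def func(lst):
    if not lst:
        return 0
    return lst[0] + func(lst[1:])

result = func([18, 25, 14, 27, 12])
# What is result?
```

18 + 25 + 14 + 27 + 12 + 0 = 96

Answer: 96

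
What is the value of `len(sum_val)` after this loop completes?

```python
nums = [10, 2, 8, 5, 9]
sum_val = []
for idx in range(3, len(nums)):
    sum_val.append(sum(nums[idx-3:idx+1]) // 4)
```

Number of 4-element averages
`sum_val` takes the values: [] → [6] → [6, 6]
So `len(sum_val)` = 2

Answer: 2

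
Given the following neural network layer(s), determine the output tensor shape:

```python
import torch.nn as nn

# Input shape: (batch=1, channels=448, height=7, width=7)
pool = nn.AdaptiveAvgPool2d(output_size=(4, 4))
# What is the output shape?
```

Input: (1, 448, 7, 7) -> Output: (1, 448, 4, 4)

Answer: (1, 448, 4, 4)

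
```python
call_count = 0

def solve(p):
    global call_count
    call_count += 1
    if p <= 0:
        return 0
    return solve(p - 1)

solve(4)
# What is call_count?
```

Linear recursion stepping by 1: 5 calls from p=4 down to ≤0.

Answer: 5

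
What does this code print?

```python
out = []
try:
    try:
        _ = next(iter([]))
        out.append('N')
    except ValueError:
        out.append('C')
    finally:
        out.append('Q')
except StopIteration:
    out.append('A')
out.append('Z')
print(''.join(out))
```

Execution trace: 'Q' (inner finally) → 'A' (outer except StopIteration) → 'Z' (after the try/except). Output: QAZ

Answer: QAZ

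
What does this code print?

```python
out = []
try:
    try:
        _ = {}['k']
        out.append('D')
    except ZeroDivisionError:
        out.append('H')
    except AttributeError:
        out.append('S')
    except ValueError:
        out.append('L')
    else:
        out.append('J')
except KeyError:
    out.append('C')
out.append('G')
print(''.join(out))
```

Execution trace: 'C' (outer except KeyError) → 'G' (after the try/except). Output: CG

Answer: CG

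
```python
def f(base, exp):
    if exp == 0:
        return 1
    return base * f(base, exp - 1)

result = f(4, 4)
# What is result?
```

f(4, 4) = 4 * 4 * 4 * 4 = 256

Answer: 256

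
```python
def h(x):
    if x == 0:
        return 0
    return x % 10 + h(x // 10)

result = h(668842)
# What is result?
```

Sum of digits of 668842: 2 + 4 + 8 + 8 + 6 + 6 = 34

Answer: 34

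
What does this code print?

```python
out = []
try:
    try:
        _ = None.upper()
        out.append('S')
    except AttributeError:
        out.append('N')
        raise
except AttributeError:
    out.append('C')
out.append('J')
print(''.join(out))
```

Execution trace: 'N' (inner except AttributeError) → 'C' (outer except AttributeError) → 'J' (after the try/except). Output: NCJ

Answer: NCJ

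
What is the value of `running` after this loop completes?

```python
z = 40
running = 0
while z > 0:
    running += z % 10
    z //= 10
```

Sum digits of 40
`running` takes the values: 0 → 4

Answer: 4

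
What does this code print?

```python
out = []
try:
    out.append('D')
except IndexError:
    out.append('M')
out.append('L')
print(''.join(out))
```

Execution trace: 'D' (try body, no exception) → 'L' (after the try/except). Output: DL

Answer: DL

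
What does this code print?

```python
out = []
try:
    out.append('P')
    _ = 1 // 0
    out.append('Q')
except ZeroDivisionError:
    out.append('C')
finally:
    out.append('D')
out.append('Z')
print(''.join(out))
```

Execution trace: 'P' (try body) → 'C' (except ZeroDivisionError) → 'D' (finally) → 'Z' (after the try/except). Output: PCDZ

Answer: PCDZ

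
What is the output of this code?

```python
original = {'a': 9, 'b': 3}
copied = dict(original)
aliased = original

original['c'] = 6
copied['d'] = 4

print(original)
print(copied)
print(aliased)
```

Key concept: dict() creates copy, assignment creates alias.
Step by step:
`original = {'a': 9, 'b': 3}` → original = {'a': 9, 'b': 3}
`copied = dict(original)` → copied = {'a': 9, 'b': 3}
`aliased = original` → aliased = {'a': 9, 'b': 3} (same object as original)
`original['c'] = 6` → original = {'a': 9, 'b': 3, 'c': 6} (same object as aliased); aliased = {'a': 9, 'b': 3, 'c': 6} (same object as original)
`copied['d'] = 4` → copied = {'a': 9, 'b': 3, 'd': 4}
`print(original)` → prints {'a': 9, 'b': 3, 'c': 6}
`print(copied)` → prints {'a': 9, 'b': 3, 'd': 4}
`print(aliased)` → prints {'a': 9, 'b': 3, 'c': 6}

Answer:
{'a': 9, 'b': 3, 'c': 6}
{'a': 9, 'b': 3, 'd': 4}
{'a': 9, 'b': 3, 'c': 6}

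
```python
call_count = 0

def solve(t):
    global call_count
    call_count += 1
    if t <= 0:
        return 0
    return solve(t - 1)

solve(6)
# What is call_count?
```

Linear recursion stepping by 1: 7 calls from t=6 down to ≤0.

Answer: 7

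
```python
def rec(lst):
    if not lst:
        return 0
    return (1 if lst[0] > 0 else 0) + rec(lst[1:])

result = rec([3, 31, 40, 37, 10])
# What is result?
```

Count of positive elements in [3, 31, 40, 37, 10] = 5

Answer: 5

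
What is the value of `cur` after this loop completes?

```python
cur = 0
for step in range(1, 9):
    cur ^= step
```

XOR of 1 to 8
`cur` takes the values: 0 → 1 → 3 → 0 → 4 → 1 → 7 → 0 → 8

Answer: 8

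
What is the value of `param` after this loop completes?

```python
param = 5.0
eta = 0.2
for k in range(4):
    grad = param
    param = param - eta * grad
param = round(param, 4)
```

Gradient descent: w = 5.0 * (1 - 0.2)^4
`param` takes the values: 5.0 → 4.0 → 3.2 → 2.56 → 2.048

Answer: 2.048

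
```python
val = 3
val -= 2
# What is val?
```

Trace:
`val = 3` → val = 3
`val -= 2` → val = 1
So val = 1

Answer: 1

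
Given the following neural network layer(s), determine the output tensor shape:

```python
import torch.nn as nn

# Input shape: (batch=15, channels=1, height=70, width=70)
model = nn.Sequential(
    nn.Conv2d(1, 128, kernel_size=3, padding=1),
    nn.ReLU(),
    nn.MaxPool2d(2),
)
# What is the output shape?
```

Input: (15, 1, 70, 70) -> after Conv2d: (15, 128, 70, 70) -> after ReLU: (15, 128, 70, 70) -> Output: (15, 128, 35, 35)

Answer: (15, 128, 35, 35)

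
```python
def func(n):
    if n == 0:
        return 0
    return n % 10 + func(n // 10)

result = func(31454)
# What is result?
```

Sum of digits of 31454: 4 + 5 + 4 + 1 + 3 = 17

Answer: 17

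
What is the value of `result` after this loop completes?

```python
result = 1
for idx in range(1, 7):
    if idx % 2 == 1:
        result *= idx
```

Product of odd numbers 1 to 6
`result` takes the values: 1 → 3 → 15

Answer: 15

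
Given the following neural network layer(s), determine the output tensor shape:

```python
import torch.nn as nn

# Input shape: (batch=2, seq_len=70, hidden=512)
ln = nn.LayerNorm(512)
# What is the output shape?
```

Input: (2, 70, 512) -> Output: (2, 70, 512)

Answer: (2, 70, 512)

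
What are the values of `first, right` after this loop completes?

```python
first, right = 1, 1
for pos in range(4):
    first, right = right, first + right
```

Fibonacci: after 4 iterations
`first, right` takes the values: (1, 1) → (1, 2) → (2, 3) → (3, 5) → (5, 8)

Answer: 5, 8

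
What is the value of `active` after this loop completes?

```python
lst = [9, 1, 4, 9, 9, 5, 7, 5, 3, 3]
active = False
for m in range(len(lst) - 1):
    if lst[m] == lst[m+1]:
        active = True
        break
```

Check consecutive duplicates in [9, 1, 4, 9, 9, 5, 7, 5, 3, 3]
`active` takes the values: False → True

Answer: True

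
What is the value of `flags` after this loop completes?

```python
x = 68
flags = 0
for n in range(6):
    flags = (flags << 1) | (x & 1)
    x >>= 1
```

Reverse lowest 6 bits of 68
`flags` takes the values: 0 → 1 → 2 → 4 → 8

Answer: 8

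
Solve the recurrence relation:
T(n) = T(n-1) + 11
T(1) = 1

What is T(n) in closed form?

Unrolling: T(n) = T(1) + 11·(n-1) = 1 + 11(n-1) = 11n - 10.

Answer: T(n) = 11n - 10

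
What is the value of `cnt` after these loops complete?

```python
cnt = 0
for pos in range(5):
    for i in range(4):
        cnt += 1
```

5 * 4 = 20
`cnt` takes the values: 0 → 1 → 2 → 3 → 4 → 5 → 6 → 7 → 8 → 9 → 10 → 11 → 12 → 13 → 14 → 15 → 16 → 17 → 18 → 19 → 20

Answer: 20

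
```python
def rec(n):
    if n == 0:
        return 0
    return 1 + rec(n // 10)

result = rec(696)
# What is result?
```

Count of digits of 696: 3

Answer: 3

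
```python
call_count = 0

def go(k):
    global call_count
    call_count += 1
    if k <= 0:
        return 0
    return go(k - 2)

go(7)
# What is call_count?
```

Linear recursion stepping by 2: 5 calls from k=7 down to ≤0.

Answer: 5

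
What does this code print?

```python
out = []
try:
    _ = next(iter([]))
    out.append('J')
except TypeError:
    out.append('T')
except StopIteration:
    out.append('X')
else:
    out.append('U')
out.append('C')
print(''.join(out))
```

Execution trace: 'X' (except StopIteration) → 'C' (after the try/except). Output: XC

Answer: XC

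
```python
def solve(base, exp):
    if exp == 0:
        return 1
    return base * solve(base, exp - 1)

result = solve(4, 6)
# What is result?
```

solve(4, 6) = 4 * 4 * 4 * 4 * 4 * 4 = 4096

Answer: 4096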